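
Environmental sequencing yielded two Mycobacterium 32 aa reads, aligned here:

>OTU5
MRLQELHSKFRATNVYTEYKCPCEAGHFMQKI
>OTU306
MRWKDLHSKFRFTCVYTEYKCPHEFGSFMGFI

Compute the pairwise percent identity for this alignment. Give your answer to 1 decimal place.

68.8%

Differing sites — 3:L/W; 4:Q/K; 5:E/D; 12:A/F; 14:N/C; 23:C/H; 25:A/F; 27:H/S; 30:Q/G; 31:K/F.
22 of the 32 sites match, so the percent identity is 22/32 × 100 = 68.8%.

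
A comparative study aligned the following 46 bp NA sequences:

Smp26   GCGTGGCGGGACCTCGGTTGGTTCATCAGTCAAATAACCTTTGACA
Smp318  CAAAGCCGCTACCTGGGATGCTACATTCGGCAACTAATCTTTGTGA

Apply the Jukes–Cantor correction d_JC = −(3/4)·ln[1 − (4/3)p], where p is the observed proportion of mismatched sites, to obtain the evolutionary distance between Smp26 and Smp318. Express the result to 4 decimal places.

0.5532

Mismatches occur at site 1 (G/C), site 2 (C/A), site 3 (G/A), site 4 (T/A), site 6 (G/C), site 9 (G/C), site 10 (G/T), site 15 (C/G), site 18 (T/A), site 21 (G/C), site 23 (T/A), site 27 (C/T), site 28 (A/C), site 30 (T/G), site 34 (A/C), site 38 (C/T), site 44 (A/T), site 45 (C/G).
p = 18/46 = 0.391304.
d = −0.75 · ln(1 − (4/3)·0.391304) = −0.75 · ln(0.478261) = −0.75 · (-0.737599) = 0.5532.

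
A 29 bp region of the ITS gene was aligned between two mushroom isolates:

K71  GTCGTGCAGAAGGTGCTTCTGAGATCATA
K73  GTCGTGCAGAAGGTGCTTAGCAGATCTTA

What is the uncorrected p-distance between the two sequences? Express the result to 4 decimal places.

Differing sites — 19:C/A; 20:T/G; 21:G/C; 27:A/T.
There are 4 differences over 29 sites, so p = 4/29 = 0.1379.

0.1379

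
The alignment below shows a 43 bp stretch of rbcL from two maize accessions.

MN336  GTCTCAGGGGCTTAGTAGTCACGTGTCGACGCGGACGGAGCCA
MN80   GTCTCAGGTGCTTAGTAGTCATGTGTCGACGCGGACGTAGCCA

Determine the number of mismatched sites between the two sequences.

3

Differing sites — 9:G/T; 22:C/T; 38:G/T.
That gives 3 mismatches out of 43 aligned sites, so the Hamming distance is 3.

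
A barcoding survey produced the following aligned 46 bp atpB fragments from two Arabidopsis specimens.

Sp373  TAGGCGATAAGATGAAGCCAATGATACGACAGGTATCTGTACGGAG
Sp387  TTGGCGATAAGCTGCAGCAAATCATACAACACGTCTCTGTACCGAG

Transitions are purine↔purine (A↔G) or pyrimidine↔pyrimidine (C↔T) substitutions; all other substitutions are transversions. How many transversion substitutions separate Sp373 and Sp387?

8

The sequences differ at positions 2 (A/T, transversion), 12 (A/C, transversion), 15 (A/C, transversion), 19 (C/A, transversion), 23 (G/C, transversion), 28 (G/A, transition), 32 (G/C, transversion), 35 (A/C, transversion), 43 (G/C, transversion).
Of the 9 differences, 1 transition and 8 transversions, so the answer is 8.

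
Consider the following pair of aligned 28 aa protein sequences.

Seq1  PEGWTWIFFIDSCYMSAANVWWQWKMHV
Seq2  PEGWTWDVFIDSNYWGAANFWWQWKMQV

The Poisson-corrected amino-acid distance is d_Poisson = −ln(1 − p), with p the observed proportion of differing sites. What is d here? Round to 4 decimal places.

0.2877

Differing sites — 7:I/D; 8:F/V; 13:C/N; 15:M/W; 16:S/G; 20:V/F; 27:H/Q.
p = 7/28 = 0.250000.
d = −ln(1 − 0.250000) = −ln(0.750000) = 0.2877.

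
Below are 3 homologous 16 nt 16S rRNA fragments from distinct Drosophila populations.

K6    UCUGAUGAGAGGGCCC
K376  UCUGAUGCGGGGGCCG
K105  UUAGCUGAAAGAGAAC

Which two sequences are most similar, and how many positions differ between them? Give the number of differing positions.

3

Pairwise Hamming distances:
  K6 vs K376: 3
  K6 vs K105: 7
  K376 vs K105: 10
The smallest is 3, between K6 and K376.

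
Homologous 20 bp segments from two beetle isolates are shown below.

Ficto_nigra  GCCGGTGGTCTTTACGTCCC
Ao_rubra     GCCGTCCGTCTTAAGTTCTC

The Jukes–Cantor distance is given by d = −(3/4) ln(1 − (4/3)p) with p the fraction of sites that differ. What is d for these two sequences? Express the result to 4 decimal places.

Differing sites — 5:G/T; 6:T/C; 7:G/C; 13:T/A; 15:C/G; 16:G/T; 19:C/T.
p = 7/20 = 0.350000.
d = −0.75 · ln(1 − (4/3)·0.350000) = −0.75 · ln(0.533333) = −0.75 · (-0.628609) = 0.4715.

0.4715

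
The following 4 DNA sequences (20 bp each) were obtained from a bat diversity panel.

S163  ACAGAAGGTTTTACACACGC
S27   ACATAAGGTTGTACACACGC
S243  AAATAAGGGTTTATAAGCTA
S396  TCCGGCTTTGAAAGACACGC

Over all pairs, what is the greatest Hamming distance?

17

Pairwise Hamming distances:
  S163 vs S27: 2
  S163 vs S243: 8
  S163 vs S396: 10
  S27 vs S243: 8
  S27 vs S396: 11
  S243 vs S396: 17
The largest is 17, between S243 and S396.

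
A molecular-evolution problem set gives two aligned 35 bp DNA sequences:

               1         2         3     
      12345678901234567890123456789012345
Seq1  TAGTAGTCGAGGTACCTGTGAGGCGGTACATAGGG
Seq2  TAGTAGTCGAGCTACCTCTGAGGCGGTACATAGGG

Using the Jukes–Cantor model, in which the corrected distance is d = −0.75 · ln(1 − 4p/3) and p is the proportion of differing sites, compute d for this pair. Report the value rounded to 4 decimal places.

0.0594

Mismatches occur at site 12 (G↔C), site 18 (G↔C).
p = 2/35 = 0.057143.
d = −0.75 · ln(1 − (4/3)·0.057143) = −0.75 · ln(0.923809) = −0.75 · (-0.079250) = 0.0594.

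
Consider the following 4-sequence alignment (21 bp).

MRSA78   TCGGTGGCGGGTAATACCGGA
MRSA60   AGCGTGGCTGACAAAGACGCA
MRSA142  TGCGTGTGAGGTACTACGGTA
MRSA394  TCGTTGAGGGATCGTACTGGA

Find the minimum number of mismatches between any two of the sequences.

Pairwise Hamming distances:
  MRSA78 vs MRSA60: 10
  MRSA78 vs MRSA142: 8
  MRSA78 vs MRSA394: 7
  MRSA60 vs MRSA142: 12
  MRSA60 vs MRSA394: 15
  MRSA142 vs MRSA394: 10
The smallest is 7, between MRSA78 and MRSA394.

7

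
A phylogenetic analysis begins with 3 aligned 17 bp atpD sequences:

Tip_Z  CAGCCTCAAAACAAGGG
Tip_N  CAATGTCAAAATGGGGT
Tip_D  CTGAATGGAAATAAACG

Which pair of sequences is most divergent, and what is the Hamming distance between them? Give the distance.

Pairwise Hamming distances:
  Tip_Z vs Tip_N: 7
  Tip_Z vs Tip_D: 8
  Tip_N vs Tip_D: 11
The largest is 11, between Tip_N and Tip_D.

11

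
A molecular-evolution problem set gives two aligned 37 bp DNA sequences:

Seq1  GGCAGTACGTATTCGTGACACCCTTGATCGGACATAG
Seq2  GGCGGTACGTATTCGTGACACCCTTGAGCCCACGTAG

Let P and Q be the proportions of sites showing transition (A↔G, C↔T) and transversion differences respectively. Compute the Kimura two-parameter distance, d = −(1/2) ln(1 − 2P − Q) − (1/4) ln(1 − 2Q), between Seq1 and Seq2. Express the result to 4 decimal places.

Mismatches occur at site 4 (A↔G, transition), site 28 (T↔G, transversion), site 30 (G↔C, transversion), site 31 (G↔C, transversion), site 34 (A↔G, transition).
Of the 5 differences, 2 transitions and 3 transversions over 37 sites: P = 2/37 = 0.054054, Q = 3/37 = 0.081081.
d = −0.5·ln(0.810811) − 0.25·ln(0.837838) = −0.5·(-0.209720) − 0.25·(-0.176931) = 0.1491.

0.1491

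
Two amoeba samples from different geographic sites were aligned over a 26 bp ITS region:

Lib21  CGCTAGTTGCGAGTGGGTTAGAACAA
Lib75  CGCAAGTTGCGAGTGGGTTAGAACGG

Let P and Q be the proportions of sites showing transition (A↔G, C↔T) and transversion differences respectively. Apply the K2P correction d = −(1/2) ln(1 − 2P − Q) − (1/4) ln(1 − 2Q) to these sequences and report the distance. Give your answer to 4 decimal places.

Differing sites — 4:T/A (Tv); 25:A/G (Ti); 26:A/G (Ti).
Of the 3 differences, 2 transitions and 1 transversion over 26 sites: P = 2/26 = 0.076923, Q = 1/26 = 0.038462.
d = −0.5·ln(0.807692) − 0.25·ln(0.923076) = −0.5·(-0.213574) − 0.25·(-0.080044) = 0.1268.

0.1268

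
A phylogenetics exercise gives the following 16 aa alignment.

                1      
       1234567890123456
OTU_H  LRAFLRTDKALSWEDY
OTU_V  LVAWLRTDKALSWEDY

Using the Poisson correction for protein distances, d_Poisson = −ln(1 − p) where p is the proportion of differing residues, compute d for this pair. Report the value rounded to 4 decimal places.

0.1335

Mismatches occur at site 2 (R→V), site 4 (F→W).
p = 2/16 = 0.125000.
d = −ln(1 − 0.125000) = −ln(0.875000) = 0.1335.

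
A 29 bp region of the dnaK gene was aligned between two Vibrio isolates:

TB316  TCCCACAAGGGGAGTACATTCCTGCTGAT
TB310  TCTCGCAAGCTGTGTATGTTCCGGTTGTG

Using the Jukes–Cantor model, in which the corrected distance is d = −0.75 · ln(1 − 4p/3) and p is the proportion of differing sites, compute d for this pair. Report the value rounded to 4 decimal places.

0.5285

The sequences differ at positions 3 (C/T), 5 (A/G), 10 (G/C), 11 (G/T), 13 (A/T), 17 (C/T), 18 (A/G), 23 (T/G), 25 (C/T), 28 (A/T), 29 (T/G).
p = 11/29 = 0.379310.
d = −0.75 · ln(1 − (4/3)·0.379310) = −0.75 · ln(0.494253) = −0.75 · (-0.704708) = 0.5285.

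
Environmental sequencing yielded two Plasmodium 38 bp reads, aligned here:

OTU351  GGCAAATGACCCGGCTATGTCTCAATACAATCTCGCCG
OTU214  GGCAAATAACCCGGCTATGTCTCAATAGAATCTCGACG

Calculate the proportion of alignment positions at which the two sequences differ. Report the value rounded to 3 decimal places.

Differing sites — 8:G/A; 28:C/G; 36:C/A.
There are 3 differences over 38 sites, so p = 3/38 = 0.079.

0.079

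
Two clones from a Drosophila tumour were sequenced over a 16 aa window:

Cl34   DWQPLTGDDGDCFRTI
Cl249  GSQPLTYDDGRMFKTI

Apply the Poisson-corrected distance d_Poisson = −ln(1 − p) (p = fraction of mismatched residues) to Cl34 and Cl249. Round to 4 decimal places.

Differing sites — 1:D/G; 2:W/S; 7:G/Y; 11:D/R; 12:C/M; 14:R/K.
p = 6/16 = 0.375000.
d = −ln(1 − 0.375000) = −ln(0.625000) = 0.4700.

0.4700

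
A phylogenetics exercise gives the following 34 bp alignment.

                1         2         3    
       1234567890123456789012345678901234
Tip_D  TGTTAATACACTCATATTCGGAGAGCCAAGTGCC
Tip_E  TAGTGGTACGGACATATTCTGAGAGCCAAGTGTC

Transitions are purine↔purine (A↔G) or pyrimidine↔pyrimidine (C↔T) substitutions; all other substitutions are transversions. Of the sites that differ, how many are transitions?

5

Mismatches occur at site 2 (G↔A, transition), site 3 (T↔G, transversion), site 5 (A↔G, transition), site 6 (A↔G, transition), site 10 (A↔G, transition), site 11 (C↔G, transversion), site 12 (T↔A, transversion), site 20 (G↔T, transversion), site 33 (C↔T, transition).
Of the 9 differences, 5 transitions and 4 transversions, so the answer is 5.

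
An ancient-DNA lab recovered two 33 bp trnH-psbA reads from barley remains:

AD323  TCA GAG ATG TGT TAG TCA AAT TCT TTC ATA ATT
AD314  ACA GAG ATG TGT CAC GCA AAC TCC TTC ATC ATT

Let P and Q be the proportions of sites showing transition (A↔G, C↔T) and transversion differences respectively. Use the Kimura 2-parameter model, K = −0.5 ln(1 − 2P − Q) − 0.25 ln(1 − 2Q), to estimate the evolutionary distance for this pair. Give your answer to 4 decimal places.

0.2499

Differing sites — 1:T/A (Tv); 13:T/C (Ti); 15:G/C (Tv); 16:T/G (Tv); 21:T/C (Ti); 24:T/C (Ti); 30:A/C (Tv).
Of the 7 differences, 3 transitions and 4 transversions over 33 sites: P = 3/33 = 0.090909, Q = 4/33 = 0.121212.
d = −0.5·ln(0.696970) − 0.25·ln(0.757576) = −0.5·(-0.361013) − 0.25·(-0.277631) = 0.2499.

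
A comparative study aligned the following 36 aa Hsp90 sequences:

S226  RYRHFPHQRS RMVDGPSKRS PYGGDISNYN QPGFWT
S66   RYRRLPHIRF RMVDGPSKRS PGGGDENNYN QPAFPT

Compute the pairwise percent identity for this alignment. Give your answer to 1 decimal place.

The sequences differ at positions 4 (H/R), 5 (F/L), 8 (Q/I), 10 (S/F), 22 (Y/G), 26 (I/E), 27 (S/N), 33 (G/A), 35 (W/P).
27 of the 36 sites match, so the percent identity is 27/36 × 100 = 75.0%.

75.0%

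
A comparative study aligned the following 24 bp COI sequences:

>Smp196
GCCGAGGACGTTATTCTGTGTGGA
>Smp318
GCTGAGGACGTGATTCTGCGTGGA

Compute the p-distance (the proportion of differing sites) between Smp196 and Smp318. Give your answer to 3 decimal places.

Mismatches occur at site 3 (C→T), site 12 (T→G), site 19 (T→C).
There are 3 differences over 24 sites, so p = 3/24 = 0.125.

0.125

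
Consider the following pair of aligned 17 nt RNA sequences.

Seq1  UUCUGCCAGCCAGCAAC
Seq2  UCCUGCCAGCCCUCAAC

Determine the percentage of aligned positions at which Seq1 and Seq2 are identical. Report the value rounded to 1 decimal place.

82.4%

The sequences differ at positions 2 (U/C), 12 (A/C), 13 (G/U).
14 of the 17 sites match, so the percent identity is 14/17 × 100 = 82.4%.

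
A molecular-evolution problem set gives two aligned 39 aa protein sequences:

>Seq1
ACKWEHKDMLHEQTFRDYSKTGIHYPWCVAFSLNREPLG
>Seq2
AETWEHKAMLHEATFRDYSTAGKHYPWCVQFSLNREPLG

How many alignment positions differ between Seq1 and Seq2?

8

Differing sites — 2:C/E; 3:K/T; 8:D/A; 13:Q/A; 20:K/T; 21:T/A; 23:I/K; 30:A/Q.
That gives 8 mismatches out of 39 aligned sites, so the Hamming distance is 8.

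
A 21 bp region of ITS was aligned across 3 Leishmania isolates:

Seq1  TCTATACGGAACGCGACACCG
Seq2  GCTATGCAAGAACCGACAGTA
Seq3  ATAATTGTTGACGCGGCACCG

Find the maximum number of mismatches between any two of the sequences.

13

Pairwise Hamming distances:
  Seq1 vs Seq2: 10
  Seq1 vs Seq3: 9
  Seq2 vs Seq3: 13
The largest is 13, between Seq2 and Seq3.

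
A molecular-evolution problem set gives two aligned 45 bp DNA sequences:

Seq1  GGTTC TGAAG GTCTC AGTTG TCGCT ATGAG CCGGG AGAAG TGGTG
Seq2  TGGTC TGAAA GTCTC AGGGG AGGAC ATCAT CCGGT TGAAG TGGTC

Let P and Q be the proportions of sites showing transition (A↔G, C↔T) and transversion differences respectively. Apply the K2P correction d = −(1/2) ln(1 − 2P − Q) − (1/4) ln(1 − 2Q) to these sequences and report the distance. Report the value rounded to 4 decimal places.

The sequences differ at positions 1 (G/T, transversion), 3 (T/G, transversion), 10 (G/A, transition), 18 (T/G, transversion), 19 (T/G, transversion), 21 (T/A, transversion), 22 (C/G, transversion), 24 (C/A, transversion), 25 (T/C, transition), 28 (G/C, transversion), 30 (G/T, transversion), 35 (G/T, transversion), 36 (A/T, transversion), 45 (G/C, transversion).
Of the 14 differences, 2 transitions and 12 transversions over 45 sites: P = 2/45 = 0.044444, Q = 12/45 = 0.266667.
d = −0.5·ln(0.644445) − 0.25·ln(0.466666) = −0.5·(-0.439366) − 0.25·(-0.762141) = 0.4102.

0.4102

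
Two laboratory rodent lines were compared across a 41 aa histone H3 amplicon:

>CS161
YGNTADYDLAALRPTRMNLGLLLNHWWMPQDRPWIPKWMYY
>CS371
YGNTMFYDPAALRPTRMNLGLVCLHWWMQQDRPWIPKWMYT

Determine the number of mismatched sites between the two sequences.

The sequences differ at positions 5 (A/M), 6 (D/F), 9 (L/P), 22 (L/V), 23 (L/C), 24 (N/L), 29 (P/Q), 41 (Y/T).
That gives 8 mismatches out of 41 aligned sites, so the Hamming distance is 8.

8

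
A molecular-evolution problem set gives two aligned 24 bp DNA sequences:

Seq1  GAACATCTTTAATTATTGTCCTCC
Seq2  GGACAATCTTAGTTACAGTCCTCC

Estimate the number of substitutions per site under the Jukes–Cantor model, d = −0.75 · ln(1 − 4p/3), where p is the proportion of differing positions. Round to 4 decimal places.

The sequences differ at positions 2 (A/G), 6 (T/A), 7 (C/T), 8 (T/C), 12 (A/G), 16 (T/C), 17 (T/A).
p = 7/24 = 0.291667.
d = −0.75 · ln(1 − (4/3)·0.291667) = −0.75 · ln(0.611111) = −0.75 · (-0.492477) = 0.3694.

0.3694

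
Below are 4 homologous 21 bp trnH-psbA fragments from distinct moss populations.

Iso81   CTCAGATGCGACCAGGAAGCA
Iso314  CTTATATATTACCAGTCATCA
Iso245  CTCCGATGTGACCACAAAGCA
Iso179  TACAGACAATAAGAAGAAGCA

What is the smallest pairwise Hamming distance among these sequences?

Pairwise Hamming distances:
  Iso81 vs Iso314: 8
  Iso81 vs Iso245: 4
  Iso81 vs Iso179: 9
  Iso314 vs Iso245: 9
  Iso314 vs Iso179: 12
  Iso245 vs Iso179: 11
The smallest is 4, between Iso81 and Iso245.

4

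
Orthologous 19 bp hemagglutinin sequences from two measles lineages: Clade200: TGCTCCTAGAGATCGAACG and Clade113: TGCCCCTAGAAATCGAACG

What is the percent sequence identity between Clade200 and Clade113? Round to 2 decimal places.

The sequences differ at positions 4 (T/C), 11 (G/A).
17 of the 19 sites match, so the percent identity is 17/19 × 100 = 89.47%.

89.47%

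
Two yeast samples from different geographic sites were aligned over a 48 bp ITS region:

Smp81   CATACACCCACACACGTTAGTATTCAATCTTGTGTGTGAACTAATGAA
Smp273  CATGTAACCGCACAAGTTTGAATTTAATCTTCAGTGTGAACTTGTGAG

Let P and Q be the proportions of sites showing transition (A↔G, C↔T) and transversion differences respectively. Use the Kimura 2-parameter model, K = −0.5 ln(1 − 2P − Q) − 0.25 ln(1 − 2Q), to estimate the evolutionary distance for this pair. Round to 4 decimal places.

0.3382

The sequences differ at positions 4 (A/G, transition), 5 (C/T, transition), 7 (C/A, transversion), 10 (A/G, transition), 15 (C/A, transversion), 19 (A/T, transversion), 21 (T/A, transversion), 25 (C/T, transition), 32 (G/C, transversion), 33 (T/A, transversion), 43 (A/T, transversion), 44 (A/G, transition), 48 (A/G, transition).
Of the 13 differences, 6 transitions and 7 transversions over 48 sites: P = 6/48 = 0.125000, Q = 7/48 = 0.145833.
d = −0.5·ln(0.604167) − 0.25·ln(0.708334) = −0.5·(-0.503905) − 0.25·(-0.344840) = 0.3382.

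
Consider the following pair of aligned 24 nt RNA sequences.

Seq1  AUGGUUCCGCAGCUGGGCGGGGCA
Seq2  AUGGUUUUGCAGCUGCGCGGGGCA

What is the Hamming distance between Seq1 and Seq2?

Mismatches occur at site 7 (C→U), site 8 (C→U), site 16 (G→C).
That gives 3 mismatches out of 24 aligned sites, so the Hamming distance is 3.

3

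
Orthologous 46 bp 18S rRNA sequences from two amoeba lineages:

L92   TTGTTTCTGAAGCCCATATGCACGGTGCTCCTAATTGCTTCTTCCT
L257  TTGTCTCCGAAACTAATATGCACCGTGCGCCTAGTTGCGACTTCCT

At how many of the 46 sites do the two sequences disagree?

10

The sequences differ at positions 5 (T/C), 8 (T/C), 12 (G/A), 14 (C/T), 15 (C/A), 24 (G/C), 29 (T/G), 34 (A/G), 39 (T/G), 40 (T/A).
That gives 10 mismatches out of 46 aligned sites, so the Hamming distance is 10.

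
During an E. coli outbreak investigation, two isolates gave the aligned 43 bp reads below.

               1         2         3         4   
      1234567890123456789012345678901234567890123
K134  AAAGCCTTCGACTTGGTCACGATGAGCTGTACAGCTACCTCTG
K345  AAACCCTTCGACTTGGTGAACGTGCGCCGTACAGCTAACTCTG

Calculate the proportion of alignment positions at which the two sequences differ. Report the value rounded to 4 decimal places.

0.1860

Mismatches occur at site 4 (G/C), site 18 (C/G), site 20 (C/A), site 21 (G/C), site 22 (A/G), site 25 (A/C), site 28 (T/C), site 38 (C/A).
There are 8 differences over 43 sites, so p = 8/43 = 0.1860.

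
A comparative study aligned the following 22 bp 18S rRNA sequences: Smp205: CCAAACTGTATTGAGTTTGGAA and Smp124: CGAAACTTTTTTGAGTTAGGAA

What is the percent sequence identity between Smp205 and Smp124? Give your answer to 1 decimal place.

The sequences differ at positions 2 (C/G), 8 (G/T), 10 (A/T), 18 (T/A).
18 of the 22 sites match, so the percent identity is 18/22 × 100 = 81.8%.

81.8%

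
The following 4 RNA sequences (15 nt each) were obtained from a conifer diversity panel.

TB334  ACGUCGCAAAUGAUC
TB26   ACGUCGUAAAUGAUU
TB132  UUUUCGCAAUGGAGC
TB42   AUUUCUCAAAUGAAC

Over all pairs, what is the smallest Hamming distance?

Pairwise Hamming distances:
  TB334 vs TB26: 2
  TB334 vs TB132: 6
  TB334 vs TB42: 4
  TB26 vs TB132: 8
  TB26 vs TB42: 6
  TB132 vs TB42: 5
The smallest is 2, between TB334 and TB26.

2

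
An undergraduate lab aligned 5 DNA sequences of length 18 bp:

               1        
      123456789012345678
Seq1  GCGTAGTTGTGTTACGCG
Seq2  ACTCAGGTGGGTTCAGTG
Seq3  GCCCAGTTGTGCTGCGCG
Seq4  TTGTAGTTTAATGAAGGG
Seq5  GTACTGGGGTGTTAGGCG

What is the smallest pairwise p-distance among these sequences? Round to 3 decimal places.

Pairwise Hamming distances:
  Seq1 vs Seq2: 8
  Seq1 vs Seq3: 4
  Seq1 vs Seq4: 8
  Seq1 vs Seq5: 7
  Seq2 vs Seq3: 8
  Seq2 vs Seq4: 11
  Seq2 vs Seq5: 9
  Seq3 vs Seq4: 12
  Seq3 vs Seq5: 8
  Seq4 vs Seq5: 12
The smallest is 4 mismatches, between Seq1 and Seq3; p = 4/18 = 0.222.

0.222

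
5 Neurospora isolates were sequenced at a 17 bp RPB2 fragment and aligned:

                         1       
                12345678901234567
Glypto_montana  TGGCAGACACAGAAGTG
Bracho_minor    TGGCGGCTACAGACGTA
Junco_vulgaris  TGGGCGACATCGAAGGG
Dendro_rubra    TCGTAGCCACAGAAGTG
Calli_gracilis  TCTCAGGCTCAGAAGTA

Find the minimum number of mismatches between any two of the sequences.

3

Pairwise Hamming distances:
  Glypto_montana vs Bracho_minor: 5
  Glypto_montana vs Junco_vulgaris: 5
  Glypto_montana vs Dendro_rubra: 3
  Glypto_montana vs Calli_gracilis: 5
  Bracho_minor vs Junco_vulgaris: 9
  Bracho_minor vs Dendro_rubra: 6
  Bracho_minor vs Calli_gracilis: 7
  Junco_vulgaris vs Dendro_rubra: 7
  Junco_vulgaris vs Calli_gracilis: 10
  Dendro_rubra vs Calli_gracilis: 5
The smallest is 3, between Glypto_montana and Dendro_rubra.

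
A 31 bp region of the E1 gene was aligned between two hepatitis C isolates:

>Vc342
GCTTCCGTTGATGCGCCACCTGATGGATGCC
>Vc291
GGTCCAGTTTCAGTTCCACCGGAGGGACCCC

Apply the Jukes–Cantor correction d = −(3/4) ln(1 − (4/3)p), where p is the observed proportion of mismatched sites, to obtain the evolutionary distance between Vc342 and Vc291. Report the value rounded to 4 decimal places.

0.5445

Mismatches occur at site 2 (C↔G), site 4 (T↔C), site 6 (C↔A), site 10 (G↔T), site 11 (A↔C), site 12 (T↔A), site 14 (C↔T), site 15 (G↔T), site 21 (T↔G), site 24 (T↔G), site 28 (T↔C), site 29 (G↔C).
p = 12/31 = 0.387097.
d = −0.75 · ln(1 − (4/3)·0.387097) = −0.75 · ln(0.483871) = −0.75 · (-0.725937) = 0.5445.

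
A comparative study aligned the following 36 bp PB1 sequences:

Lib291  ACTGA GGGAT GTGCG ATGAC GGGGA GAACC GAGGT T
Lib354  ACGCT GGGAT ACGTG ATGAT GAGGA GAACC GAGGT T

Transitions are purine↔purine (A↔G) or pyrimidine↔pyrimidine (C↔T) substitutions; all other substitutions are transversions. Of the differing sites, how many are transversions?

Mismatches occur at site 3 (T→G, transversion), site 4 (G→C, transversion), site 5 (A→T, transversion), site 11 (G→A, transition), site 12 (T→C, transition), site 14 (C→T, transition), site 20 (C→T, transition), site 22 (G→A, transition).
Of the 8 differences, 5 transitions and 3 transversions, so the answer is 3.

3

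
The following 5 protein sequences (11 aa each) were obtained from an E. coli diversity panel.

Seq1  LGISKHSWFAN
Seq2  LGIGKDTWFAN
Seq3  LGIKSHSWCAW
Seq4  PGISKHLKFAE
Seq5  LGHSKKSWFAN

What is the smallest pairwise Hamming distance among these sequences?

Pairwise Hamming distances:
  Seq1 vs Seq2: 3
  Seq1 vs Seq3: 4
  Seq1 vs Seq4: 4
  Seq1 vs Seq5: 2
  Seq2 vs Seq3: 6
  Seq2 vs Seq4: 6
  Seq2 vs Seq5: 4
  Seq3 vs Seq4: 7
  Seq3 vs Seq5: 6
  Seq4 vs Seq5: 6
The smallest is 2, between Seq1 and Seq5.

2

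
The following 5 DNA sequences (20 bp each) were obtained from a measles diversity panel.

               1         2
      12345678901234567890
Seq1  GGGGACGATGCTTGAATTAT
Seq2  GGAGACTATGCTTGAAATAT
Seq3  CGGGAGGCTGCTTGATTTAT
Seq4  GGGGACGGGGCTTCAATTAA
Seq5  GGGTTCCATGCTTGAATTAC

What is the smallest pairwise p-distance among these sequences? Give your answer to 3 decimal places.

0.150

Pairwise Hamming distances:
  Seq1 vs Seq2: 3
  Seq1 vs Seq3: 4
  Seq1 vs Seq4: 4
  Seq1 vs Seq5: 4
  Seq2 vs Seq3: 7
  Seq2 vs Seq4: 7
  Seq2 vs Seq5: 6
  Seq3 vs Seq4: 7
  Seq3 vs Seq5: 8
  Seq4 vs Seq5: 7
The smallest is 3 mismatches, between Seq1 and Seq2; p = 3/20 = 0.150.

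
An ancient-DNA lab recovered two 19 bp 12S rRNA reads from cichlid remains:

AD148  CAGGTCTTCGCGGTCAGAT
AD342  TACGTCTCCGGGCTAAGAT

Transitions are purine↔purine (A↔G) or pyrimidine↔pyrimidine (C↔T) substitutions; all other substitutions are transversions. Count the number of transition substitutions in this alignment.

2

Mismatches occur at site 1 (C→T, transition), site 3 (G→C, transversion), site 8 (T→C, transition), site 11 (C→G, transversion), site 13 (G→C, transversion), site 15 (C→A, transversion).
Of the 6 differences, 2 transitions and 4 transversions, so the answer is 2.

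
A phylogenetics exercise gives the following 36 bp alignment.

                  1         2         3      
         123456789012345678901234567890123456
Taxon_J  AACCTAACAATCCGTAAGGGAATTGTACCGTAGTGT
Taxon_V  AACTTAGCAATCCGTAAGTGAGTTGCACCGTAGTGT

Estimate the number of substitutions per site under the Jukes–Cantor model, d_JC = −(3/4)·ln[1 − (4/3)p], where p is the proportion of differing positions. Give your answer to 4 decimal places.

The sequences differ at positions 4 (C/T), 7 (A/G), 19 (G/T), 22 (A/G), 26 (T/C).
p = 5/36 = 0.138889.
d = −0.75 · ln(1 − (4/3)·0.138889) = −0.75 · ln(0.814815) = −0.75 · (-0.204794) = 0.1536.

0.1536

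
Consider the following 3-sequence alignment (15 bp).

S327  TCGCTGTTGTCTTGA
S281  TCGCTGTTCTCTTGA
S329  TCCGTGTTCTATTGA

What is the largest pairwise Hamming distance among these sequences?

Pairwise Hamming distances:
  S327 vs S281: 1
  S327 vs S329: 4
  S281 vs S329: 3
The largest is 4, between S327 and S329.

4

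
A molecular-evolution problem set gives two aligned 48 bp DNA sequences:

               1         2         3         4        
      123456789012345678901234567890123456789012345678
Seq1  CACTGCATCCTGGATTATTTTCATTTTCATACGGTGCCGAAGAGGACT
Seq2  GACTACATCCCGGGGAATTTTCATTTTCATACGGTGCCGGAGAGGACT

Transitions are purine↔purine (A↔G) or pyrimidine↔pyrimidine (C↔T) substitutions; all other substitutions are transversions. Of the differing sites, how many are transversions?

3

The sequences differ at positions 1 (C/G, transversion), 5 (G/A, transition), 11 (T/C, transition), 14 (A/G, transition), 15 (T/G, transversion), 16 (T/A, transversion), 40 (A/G, transition).
Of the 7 differences, 4 transitions and 3 transversions, so the answer is 3.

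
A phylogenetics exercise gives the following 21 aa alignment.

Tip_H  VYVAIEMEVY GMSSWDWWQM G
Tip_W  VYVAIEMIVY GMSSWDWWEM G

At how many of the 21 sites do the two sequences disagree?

2

Differing sites — 8:E/I; 19:Q/E.
That gives 2 mismatches out of 21 aligned sites, so the Hamming distance is 2.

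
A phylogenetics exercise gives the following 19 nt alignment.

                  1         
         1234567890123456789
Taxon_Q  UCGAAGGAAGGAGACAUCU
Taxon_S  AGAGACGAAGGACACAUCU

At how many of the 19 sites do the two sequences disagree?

Mismatches occur at site 1 (U↔A), site 2 (C↔G), site 3 (G↔A), site 4 (A↔G), site 6 (G↔C), site 13 (G↔C).
That gives 6 mismatches out of 19 aligned sites, so the Hamming distance is 6.

6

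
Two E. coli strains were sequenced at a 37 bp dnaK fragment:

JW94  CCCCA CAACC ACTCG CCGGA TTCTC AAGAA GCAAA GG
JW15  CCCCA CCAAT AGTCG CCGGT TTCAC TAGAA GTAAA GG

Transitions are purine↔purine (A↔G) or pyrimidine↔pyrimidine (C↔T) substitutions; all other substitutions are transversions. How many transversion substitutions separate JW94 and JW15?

Mismatches occur at site 7 (A↔C, transversion), site 9 (C↔A, transversion), site 10 (C↔T, transition), site 12 (C↔G, transversion), site 20 (A↔T, transversion), site 24 (T↔A, transversion), site 26 (A↔T, transversion), site 32 (C↔T, transition).
Of the 8 differences, 2 transitions and 6 transversions, so the answer is 6.

6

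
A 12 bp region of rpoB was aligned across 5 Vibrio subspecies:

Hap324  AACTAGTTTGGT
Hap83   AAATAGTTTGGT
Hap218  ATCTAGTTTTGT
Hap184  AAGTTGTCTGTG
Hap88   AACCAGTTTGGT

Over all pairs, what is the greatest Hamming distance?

7

Pairwise Hamming distances:
  Hap324 vs Hap83: 1
  Hap324 vs Hap218: 2
  Hap324 vs Hap184: 5
  Hap324 vs Hap88: 1
  Hap83 vs Hap218: 3
  Hap83 vs Hap184: 5
  Hap83 vs Hap88: 2
  Hap218 vs Hap184: 7
  Hap218 vs Hap88: 3
  Hap184 vs Hap88: 6
The largest is 7, between Hap218 and Hap184.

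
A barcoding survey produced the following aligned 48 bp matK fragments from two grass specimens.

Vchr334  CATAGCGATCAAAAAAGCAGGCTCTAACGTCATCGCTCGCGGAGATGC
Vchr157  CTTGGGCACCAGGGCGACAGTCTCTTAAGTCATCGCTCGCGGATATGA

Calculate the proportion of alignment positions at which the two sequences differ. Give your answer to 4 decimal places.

Differing sites — 2:A/T; 4:A/G; 6:C/G; 7:G/C; 9:T/C; 12:A/G; 13:A/G; 14:A/G; 15:A/C; 16:A/G; 17:G/A; 21:G/T; 26:A/T; 28:C/A; 44:G/T; 48:C/A.
There are 16 differences over 48 sites, so p = 16/48 = 0.3333.

0.3333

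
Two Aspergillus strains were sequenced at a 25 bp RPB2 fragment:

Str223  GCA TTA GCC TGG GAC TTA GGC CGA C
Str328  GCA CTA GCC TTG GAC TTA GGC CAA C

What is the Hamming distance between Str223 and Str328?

3

Mismatches occur at site 4 (T→C), site 11 (G→T), site 23 (G→A).
That gives 3 mismatches out of 25 aligned sites, so the Hamming distance is 3.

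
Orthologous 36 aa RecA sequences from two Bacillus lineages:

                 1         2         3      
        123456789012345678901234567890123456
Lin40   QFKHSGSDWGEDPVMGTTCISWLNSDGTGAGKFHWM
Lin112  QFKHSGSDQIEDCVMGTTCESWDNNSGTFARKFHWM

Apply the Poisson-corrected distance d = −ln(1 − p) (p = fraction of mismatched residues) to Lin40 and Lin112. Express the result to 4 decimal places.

0.2877

The sequences differ at positions 9 (W/Q), 10 (G/I), 13 (P/C), 20 (I/E), 23 (L/D), 25 (S/N), 26 (D/S), 29 (G/F), 31 (G/R).
p = 9/36 = 0.250000.
d = −ln(1 − 0.250000) = −ln(0.750000) = 0.2877.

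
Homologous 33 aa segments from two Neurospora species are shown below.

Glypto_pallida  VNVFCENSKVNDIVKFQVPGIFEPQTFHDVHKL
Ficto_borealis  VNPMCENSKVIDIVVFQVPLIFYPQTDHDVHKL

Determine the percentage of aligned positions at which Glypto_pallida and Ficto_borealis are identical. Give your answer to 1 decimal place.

Differing sites — 3:V/P; 4:F/M; 11:N/I; 15:K/V; 20:G/L; 23:E/Y; 27:F/D.
26 of the 33 sites match, so the percent identity is 26/33 × 100 = 78.8%.

78.8%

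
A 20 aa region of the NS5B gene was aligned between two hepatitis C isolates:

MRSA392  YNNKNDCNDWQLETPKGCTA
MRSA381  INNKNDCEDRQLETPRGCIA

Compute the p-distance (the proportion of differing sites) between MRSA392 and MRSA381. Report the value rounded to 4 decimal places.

0.2500

The sequences differ at positions 1 (Y/I), 8 (N/E), 10 (W/R), 16 (K/R), 19 (T/I).
There are 5 differences over 20 sites, so p = 5/20 = 0.2500.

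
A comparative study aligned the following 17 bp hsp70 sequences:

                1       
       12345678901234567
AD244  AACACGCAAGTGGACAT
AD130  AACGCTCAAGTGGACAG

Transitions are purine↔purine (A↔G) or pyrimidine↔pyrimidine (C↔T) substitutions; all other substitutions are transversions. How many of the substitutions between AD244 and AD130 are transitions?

1

Differing sites — 4:A/G (Ti); 6:G/T (Tv); 17:T/G (Tv).
Of the 3 differences, 1 transition and 2 transversions, so the answer is 1.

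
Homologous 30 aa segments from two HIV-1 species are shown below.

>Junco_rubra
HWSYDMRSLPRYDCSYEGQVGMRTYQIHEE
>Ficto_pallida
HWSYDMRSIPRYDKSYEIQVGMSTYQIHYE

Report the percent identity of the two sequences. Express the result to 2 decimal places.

Mismatches occur at site 9 (L↔I), site 14 (C↔K), site 18 (G↔I), site 23 (R↔S), site 29 (E↔Y).
25 of the 30 sites match, so the percent identity is 25/30 × 100 = 83.33%.

83.33%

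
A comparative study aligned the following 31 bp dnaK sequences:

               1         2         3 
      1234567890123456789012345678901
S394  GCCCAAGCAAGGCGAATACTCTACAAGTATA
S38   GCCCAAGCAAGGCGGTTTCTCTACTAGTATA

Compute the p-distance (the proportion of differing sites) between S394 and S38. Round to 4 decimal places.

Mismatches occur at site 15 (A→G), site 16 (A→T), site 18 (A→T), site 25 (A→T).
There are 4 differences over 31 sites, so p = 4/31 = 0.1290.

0.1290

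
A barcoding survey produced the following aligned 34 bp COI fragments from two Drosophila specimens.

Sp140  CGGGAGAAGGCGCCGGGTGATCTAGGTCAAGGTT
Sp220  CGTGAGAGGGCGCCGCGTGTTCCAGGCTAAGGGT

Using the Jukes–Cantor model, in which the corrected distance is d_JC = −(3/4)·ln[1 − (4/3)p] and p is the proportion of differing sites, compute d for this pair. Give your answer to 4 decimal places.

Differing sites — 3:G/T; 8:A/G; 16:G/C; 20:A/T; 23:T/C; 27:T/C; 28:C/T; 33:T/G.
p = 8/34 = 0.235294.
d = −0.75 · ln(1 − (4/3)·0.235294) = −0.75 · ln(0.686275) = −0.75 · (-0.376477) = 0.2824.

0.2824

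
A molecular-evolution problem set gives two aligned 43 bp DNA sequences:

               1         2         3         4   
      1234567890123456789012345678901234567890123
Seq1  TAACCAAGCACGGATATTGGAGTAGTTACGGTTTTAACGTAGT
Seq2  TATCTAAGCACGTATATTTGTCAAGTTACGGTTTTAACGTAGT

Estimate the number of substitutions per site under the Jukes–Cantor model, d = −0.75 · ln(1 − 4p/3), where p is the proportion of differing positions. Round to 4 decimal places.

The sequences differ at positions 3 (A/T), 5 (C/T), 13 (G/T), 19 (G/T), 21 (A/T), 22 (G/C), 23 (T/A).
p = 7/43 = 0.162791.
d = −0.75 · ln(1 − (4/3)·0.162791) = −0.75 · ln(0.782945) = −0.75 · (-0.244693) = 0.1835.

0.1835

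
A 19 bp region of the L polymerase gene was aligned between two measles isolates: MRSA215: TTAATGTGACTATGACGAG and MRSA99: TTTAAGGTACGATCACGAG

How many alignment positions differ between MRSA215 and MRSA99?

The sequences differ at positions 3 (A/T), 5 (T/A), 7 (T/G), 8 (G/T), 11 (T/G), 14 (G/C).
That gives 6 mismatches out of 19 aligned sites, so the Hamming distance is 6.

6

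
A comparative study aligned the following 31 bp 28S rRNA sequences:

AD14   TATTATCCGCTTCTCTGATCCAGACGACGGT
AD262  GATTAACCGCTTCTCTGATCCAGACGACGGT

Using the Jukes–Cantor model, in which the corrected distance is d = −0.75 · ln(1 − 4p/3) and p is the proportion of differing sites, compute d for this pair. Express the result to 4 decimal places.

0.0675

Mismatches occur at site 1 (T/G), site 6 (T/A).
p = 2/31 = 0.064516.
d = −0.75 · ln(1 − (4/3)·0.064516) = −0.75 · ln(0.913979) = −0.75 · (-0.089948) = 0.0675.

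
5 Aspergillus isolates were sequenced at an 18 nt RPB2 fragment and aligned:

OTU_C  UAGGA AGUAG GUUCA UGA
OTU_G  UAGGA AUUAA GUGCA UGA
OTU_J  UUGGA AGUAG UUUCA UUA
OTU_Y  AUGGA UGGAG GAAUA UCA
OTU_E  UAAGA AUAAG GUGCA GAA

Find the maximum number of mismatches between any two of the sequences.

Pairwise Hamming distances:
  OTU_C vs OTU_G: 3
  OTU_C vs OTU_J: 3
  OTU_C vs OTU_Y: 8
  OTU_C vs OTU_E: 6
  OTU_G vs OTU_J: 6
  OTU_G vs OTU_Y: 10
  OTU_G vs OTU_E: 5
  OTU_J vs OTU_Y: 8
  OTU_J vs OTU_E: 8
  OTU_Y vs OTU_E: 11
The largest is 11, between OTU_Y and OTU_E.

11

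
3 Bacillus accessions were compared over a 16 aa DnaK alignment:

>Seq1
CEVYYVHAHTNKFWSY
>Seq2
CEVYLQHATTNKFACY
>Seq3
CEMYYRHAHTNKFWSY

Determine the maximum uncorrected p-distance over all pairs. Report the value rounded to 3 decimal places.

0.375

Pairwise Hamming distances:
  Seq1 vs Seq2: 5
  Seq1 vs Seq3: 2
  Seq2 vs Seq3: 6
The largest is 6 mismatches, between Seq2 and Seq3; p = 6/16 = 0.375.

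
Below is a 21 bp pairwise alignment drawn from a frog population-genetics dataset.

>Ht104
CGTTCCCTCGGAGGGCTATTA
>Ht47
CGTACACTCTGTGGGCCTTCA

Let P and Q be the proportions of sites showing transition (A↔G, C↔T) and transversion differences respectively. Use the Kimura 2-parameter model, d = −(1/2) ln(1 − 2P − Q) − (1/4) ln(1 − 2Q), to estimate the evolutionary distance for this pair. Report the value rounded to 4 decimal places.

Differing sites — 4:T/A (Tv); 6:C/A (Tv); 10:G/T (Tv); 12:A/T (Tv); 17:T/C (Ti); 18:A/T (Tv); 20:T/C (Ti).
Of the 7 differences, 2 transitions and 5 transversions over 21 sites: P = 2/21 = 0.095238, Q = 5/21 = 0.238095.
d = −0.5·ln(0.571429) − 0.25·ln(0.523810) = −0.5·(-0.559615) − 0.25·(-0.646626) = 0.4415.

0.4415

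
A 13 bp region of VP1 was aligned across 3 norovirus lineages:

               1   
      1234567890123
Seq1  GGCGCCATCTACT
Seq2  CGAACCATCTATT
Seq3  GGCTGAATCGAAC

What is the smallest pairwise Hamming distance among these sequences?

Pairwise Hamming distances:
  Seq1 vs Seq2: 4
  Seq1 vs Seq3: 6
  Seq2 vs Seq3: 8
The smallest is 4, between Seq1 and Seq2.

4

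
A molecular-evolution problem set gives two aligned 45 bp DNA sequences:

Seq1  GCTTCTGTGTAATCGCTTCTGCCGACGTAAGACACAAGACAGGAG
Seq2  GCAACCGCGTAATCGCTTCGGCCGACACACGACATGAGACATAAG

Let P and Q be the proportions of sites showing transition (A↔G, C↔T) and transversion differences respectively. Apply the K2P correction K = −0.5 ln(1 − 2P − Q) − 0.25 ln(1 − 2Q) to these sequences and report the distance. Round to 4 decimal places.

0.3371

Differing sites — 3:T/A (Tv); 4:T/A (Tv); 6:T/C (Ti); 8:T/C (Ti); 20:T/G (Tv); 27:G/A (Ti); 28:T/C (Ti); 30:A/C (Tv); 35:C/T (Ti); 36:A/G (Ti); 42:G/T (Tv); 43:G/A (Ti).
Of the 12 differences, 7 transitions and 5 transversions over 45 sites: P = 7/45 = 0.155556, Q = 5/45 = 0.111111.
d = −0.5·ln(0.577777) − 0.25·ln(0.777778) = −0.5·(-0.548567) − 0.25·(-0.251314) = 0.3371.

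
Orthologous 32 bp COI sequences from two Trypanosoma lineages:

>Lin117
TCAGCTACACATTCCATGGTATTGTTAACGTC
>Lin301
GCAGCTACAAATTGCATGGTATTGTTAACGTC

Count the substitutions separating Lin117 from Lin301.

3

The sequences differ at positions 1 (T/G), 10 (C/A), 14 (C/G).
That gives 3 mismatches out of 32 aligned sites, so the Hamming distance is 3.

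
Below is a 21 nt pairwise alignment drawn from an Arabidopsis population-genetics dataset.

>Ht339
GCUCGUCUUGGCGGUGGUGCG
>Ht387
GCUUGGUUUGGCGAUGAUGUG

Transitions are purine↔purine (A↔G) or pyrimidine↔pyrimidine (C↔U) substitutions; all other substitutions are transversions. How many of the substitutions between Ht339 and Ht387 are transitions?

5

Differing sites — 4:C/U (Ti); 6:U/G (Tv); 7:C/U (Ti); 14:G/A (Ti); 17:G/A (Ti); 20:C/U (Ti).
Of the 6 differences, 5 transitions and 1 transversion, so the answer is 5.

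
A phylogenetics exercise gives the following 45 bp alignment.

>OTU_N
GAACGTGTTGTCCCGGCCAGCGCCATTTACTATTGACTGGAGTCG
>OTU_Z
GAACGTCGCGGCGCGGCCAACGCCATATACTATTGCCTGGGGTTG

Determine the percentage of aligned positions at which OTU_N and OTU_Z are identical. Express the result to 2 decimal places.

77.78%

Differing sites — 7:G/C; 8:T/G; 9:T/C; 11:T/G; 13:C/G; 20:G/A; 27:T/A; 36:A/C; 41:A/G; 44:C/T.
35 of the 45 sites match, so the percent identity is 35/45 × 100 = 77.78%.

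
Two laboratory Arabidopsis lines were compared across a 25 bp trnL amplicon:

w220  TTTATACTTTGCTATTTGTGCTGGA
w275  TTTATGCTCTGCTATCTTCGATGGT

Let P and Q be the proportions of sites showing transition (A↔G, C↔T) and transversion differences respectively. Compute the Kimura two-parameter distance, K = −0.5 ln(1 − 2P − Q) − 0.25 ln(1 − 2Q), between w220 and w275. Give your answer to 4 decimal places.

0.3585

Differing sites — 6:A/G (Ti); 9:T/C (Ti); 16:T/C (Ti); 18:G/T (Tv); 19:T/C (Ti); 21:C/A (Tv); 25:A/T (Tv).
Of the 7 differences, 4 transitions and 3 transversions over 25 sites: P = 4/25 = 0.160000, Q = 3/25 = 0.120000.
d = −0.5·ln(0.560000) − 0.25·ln(0.760000) = −0.5·(-0.579818) − 0.25·(-0.274437) = 0.3585.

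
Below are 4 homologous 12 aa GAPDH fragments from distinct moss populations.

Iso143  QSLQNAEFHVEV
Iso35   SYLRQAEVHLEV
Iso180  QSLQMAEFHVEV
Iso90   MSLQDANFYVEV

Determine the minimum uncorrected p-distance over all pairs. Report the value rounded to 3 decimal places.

0.083

Pairwise Hamming distances:
  Iso143 vs Iso35: 6
  Iso143 vs Iso180: 1
  Iso143 vs Iso90: 4
  Iso35 vs Iso180: 6
  Iso35 vs Iso90: 8
  Iso180 vs Iso90: 4
The smallest is 1 mismatch, between Iso143 and Iso180; p = 1/12 = 0.083.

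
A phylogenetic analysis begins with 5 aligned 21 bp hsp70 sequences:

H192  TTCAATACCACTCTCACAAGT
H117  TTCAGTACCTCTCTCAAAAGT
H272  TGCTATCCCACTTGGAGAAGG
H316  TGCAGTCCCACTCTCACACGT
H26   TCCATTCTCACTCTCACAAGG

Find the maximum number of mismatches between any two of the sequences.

Pairwise Hamming distances:
  H192 vs H117: 3
  H192 vs H272: 8
  H192 vs H316: 4
  H192 vs H26: 5
  H117 vs H272: 10
  H117 vs H316: 5
  H117 vs H26: 7
  H272 vs H316: 8
  H272 vs H26: 8
  H316 vs H26: 5
The largest is 10, between H117 and H272.

10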